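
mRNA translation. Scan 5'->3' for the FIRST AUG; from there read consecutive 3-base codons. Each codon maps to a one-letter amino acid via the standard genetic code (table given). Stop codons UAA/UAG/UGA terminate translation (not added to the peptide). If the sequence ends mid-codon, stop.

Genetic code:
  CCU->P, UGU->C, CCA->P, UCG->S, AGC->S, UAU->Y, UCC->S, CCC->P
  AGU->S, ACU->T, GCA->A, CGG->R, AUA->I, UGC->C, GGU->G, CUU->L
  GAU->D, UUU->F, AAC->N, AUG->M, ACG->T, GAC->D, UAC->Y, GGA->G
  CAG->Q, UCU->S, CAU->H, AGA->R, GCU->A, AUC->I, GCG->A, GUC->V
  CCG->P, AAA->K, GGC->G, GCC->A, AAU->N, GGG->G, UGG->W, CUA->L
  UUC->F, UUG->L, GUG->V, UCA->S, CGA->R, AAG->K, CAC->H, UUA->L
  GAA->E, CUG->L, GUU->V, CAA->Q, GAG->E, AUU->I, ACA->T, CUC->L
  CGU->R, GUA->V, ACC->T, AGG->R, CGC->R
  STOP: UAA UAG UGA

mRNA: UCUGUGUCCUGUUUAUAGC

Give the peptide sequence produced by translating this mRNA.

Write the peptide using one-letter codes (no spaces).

Answer: (empty: no AUG start codon)

Derivation:
no AUG start codon found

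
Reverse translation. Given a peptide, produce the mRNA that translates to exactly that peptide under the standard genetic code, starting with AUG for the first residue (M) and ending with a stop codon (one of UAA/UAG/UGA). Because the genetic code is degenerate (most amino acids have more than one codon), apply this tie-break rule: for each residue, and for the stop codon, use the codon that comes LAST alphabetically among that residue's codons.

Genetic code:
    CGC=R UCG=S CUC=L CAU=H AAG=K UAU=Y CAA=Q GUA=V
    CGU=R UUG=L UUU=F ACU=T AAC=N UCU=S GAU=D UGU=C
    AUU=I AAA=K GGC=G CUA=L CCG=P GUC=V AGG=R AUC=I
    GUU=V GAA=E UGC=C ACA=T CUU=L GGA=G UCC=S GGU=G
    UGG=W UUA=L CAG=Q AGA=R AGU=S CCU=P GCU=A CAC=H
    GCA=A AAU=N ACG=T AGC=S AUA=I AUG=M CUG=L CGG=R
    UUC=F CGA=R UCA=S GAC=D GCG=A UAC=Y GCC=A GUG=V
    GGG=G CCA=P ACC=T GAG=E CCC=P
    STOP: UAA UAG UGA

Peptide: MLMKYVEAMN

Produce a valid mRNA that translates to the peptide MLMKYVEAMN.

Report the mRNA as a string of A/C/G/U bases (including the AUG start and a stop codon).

residue 1: M -> AUG (start codon)
residue 2: L codons sorted = CUA,CUC,CUG,CUU,UUA,UUG -> pick last = UUG
residue 3: M -> AUG (only codon)
residue 4: K codons sorted = AAA,AAG -> pick last = AAG
residue 5: Y codons sorted = UAC,UAU -> pick last = UAU
residue 6: V codons sorted = GUA,GUC,GUG,GUU -> pick last = GUU
residue 7: E codons sorted = GAA,GAG -> pick last = GAG
residue 8: A codons sorted = GCA,GCC,GCG,GCU -> pick last = GCU
residue 9: M -> AUG (only codon)
residue 10: N codons sorted = AAC,AAU -> pick last = AAU
terminator: stop codons sorted = UAA,UAG,UGA -> pick last = UGA

Answer: mRNA: AUGUUGAUGAAGUAUGUUGAGGCUAUGAAUUGA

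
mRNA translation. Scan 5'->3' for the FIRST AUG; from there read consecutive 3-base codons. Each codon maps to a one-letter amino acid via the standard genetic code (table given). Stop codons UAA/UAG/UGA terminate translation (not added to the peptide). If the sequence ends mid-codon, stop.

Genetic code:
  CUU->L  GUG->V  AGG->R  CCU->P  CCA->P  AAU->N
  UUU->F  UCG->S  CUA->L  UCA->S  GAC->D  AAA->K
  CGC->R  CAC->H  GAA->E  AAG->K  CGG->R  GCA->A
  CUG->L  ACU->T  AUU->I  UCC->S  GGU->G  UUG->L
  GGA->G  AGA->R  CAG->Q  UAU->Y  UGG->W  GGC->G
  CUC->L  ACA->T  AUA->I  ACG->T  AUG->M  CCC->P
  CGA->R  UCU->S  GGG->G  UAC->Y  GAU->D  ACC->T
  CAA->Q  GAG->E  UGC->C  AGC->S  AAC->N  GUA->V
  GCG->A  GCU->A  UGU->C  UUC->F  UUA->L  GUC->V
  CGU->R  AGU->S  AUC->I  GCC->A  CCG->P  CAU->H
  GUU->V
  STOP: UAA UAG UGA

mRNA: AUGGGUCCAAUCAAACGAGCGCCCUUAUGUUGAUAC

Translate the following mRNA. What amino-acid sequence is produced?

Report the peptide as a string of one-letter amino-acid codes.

start AUG at pos 0
pos 0: AUG -> M; peptide=M
pos 3: GGU -> G; peptide=MG
pos 6: CCA -> P; peptide=MGP
pos 9: AUC -> I; peptide=MGPI
pos 12: AAA -> K; peptide=MGPIK
pos 15: CGA -> R; peptide=MGPIKR
pos 18: GCG -> A; peptide=MGPIKRA
pos 21: CCC -> P; peptide=MGPIKRAP
pos 24: UUA -> L; peptide=MGPIKRAPL
pos 27: UGU -> C; peptide=MGPIKRAPLC
pos 30: UGA -> STOP

Answer: MGPIKRAPLC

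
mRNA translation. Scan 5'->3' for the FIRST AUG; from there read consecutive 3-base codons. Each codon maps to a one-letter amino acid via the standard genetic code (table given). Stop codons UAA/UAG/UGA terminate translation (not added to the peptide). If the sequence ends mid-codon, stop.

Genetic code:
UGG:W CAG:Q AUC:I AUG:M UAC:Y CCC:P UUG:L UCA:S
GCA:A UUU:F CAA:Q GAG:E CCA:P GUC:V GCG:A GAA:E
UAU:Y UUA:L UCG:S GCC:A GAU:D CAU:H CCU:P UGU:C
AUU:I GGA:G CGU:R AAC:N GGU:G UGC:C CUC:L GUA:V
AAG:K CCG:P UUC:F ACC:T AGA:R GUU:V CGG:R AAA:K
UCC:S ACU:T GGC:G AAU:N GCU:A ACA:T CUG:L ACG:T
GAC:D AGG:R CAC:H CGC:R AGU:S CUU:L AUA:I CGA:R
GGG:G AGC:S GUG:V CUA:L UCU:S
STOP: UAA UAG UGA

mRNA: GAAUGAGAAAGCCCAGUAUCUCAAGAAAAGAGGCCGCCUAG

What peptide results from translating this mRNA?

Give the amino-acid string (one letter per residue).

start AUG at pos 2
pos 2: AUG -> M; peptide=M
pos 5: AGA -> R; peptide=MR
pos 8: AAG -> K; peptide=MRK
pos 11: CCC -> P; peptide=MRKP
pos 14: AGU -> S; peptide=MRKPS
pos 17: AUC -> I; peptide=MRKPSI
pos 20: UCA -> S; peptide=MRKPSIS
pos 23: AGA -> R; peptide=MRKPSISR
pos 26: AAA -> K; peptide=MRKPSISRK
pos 29: GAG -> E; peptide=MRKPSISRKE
pos 32: GCC -> A; peptide=MRKPSISRKEA
pos 35: GCC -> A; peptide=MRKPSISRKEAA
pos 38: UAG -> STOP

Answer: MRKPSISRKEAA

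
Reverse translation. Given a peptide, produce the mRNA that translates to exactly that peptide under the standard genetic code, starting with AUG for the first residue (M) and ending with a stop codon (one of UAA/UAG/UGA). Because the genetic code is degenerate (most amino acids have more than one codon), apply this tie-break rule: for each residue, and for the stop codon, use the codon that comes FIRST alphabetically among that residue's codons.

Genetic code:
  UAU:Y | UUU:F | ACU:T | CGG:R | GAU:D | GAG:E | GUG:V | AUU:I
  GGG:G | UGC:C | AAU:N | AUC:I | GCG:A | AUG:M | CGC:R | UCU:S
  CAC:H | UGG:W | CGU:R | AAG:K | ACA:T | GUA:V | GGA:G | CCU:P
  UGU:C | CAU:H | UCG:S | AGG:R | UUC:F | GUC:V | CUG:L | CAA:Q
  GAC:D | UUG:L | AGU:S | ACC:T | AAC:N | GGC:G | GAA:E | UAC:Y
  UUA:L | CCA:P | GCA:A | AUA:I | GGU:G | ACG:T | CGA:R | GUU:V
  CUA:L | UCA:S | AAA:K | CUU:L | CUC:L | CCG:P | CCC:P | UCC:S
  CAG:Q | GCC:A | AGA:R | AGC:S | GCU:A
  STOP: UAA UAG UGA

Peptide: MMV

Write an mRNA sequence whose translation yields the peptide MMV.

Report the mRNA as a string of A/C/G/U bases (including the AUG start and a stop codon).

Answer: mRNA: AUGAUGGUAUAA

Derivation:
residue 1: M -> AUG (start codon)
residue 2: M -> AUG (only codon)
residue 3: V codons sorted = GUA,GUC,GUG,GUU -> pick first = GUA
terminator: stop codons sorted = UAA,UAG,UGA -> pick first = UAA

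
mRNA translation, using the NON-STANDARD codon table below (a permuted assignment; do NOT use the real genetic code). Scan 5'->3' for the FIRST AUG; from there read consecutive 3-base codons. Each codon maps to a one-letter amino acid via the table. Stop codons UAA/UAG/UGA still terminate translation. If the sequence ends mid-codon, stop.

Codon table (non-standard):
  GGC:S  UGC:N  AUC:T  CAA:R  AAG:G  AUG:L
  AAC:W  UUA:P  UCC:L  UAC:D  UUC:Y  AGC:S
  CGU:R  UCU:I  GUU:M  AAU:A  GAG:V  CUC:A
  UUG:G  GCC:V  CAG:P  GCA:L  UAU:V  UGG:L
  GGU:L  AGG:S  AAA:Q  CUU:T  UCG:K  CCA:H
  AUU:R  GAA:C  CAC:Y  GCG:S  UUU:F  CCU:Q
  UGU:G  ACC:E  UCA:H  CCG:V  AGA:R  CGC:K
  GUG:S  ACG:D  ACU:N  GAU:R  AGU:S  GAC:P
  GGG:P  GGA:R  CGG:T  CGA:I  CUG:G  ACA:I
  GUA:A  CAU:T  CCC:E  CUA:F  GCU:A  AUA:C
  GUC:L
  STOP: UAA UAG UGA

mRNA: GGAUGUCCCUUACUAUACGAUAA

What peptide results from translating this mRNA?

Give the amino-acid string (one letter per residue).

start AUG at pos 2
pos 2: AUG -> L; peptide=L
pos 5: UCC -> L; peptide=LL
pos 8: CUU -> T; peptide=LLT
pos 11: ACU -> N; peptide=LLTN
pos 14: AUA -> C; peptide=LLTNC
pos 17: CGA -> I; peptide=LLTNCI
pos 20: UAA -> STOP

Answer: LLTNCI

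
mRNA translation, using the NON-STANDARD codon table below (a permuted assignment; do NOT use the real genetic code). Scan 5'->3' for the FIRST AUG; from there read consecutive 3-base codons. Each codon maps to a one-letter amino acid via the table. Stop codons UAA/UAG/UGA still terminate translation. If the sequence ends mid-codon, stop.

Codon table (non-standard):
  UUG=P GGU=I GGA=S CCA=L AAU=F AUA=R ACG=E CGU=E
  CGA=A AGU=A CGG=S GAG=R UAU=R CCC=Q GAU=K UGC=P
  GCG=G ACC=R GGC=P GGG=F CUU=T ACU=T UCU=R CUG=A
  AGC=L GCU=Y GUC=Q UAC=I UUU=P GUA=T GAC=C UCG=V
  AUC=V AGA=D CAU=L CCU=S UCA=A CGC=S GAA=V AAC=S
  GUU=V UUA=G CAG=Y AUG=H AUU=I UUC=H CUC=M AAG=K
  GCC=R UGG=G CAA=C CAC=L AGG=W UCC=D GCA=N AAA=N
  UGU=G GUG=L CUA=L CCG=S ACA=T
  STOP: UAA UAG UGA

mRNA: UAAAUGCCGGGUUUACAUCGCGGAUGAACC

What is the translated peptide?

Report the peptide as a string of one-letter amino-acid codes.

Answer: HSIGLSS

Derivation:
start AUG at pos 3
pos 3: AUG -> H; peptide=H
pos 6: CCG -> S; peptide=HS
pos 9: GGU -> I; peptide=HSI
pos 12: UUA -> G; peptide=HSIG
pos 15: CAU -> L; peptide=HSIGL
pos 18: CGC -> S; peptide=HSIGLS
pos 21: GGA -> S; peptide=HSIGLSS
pos 24: UGA -> STOP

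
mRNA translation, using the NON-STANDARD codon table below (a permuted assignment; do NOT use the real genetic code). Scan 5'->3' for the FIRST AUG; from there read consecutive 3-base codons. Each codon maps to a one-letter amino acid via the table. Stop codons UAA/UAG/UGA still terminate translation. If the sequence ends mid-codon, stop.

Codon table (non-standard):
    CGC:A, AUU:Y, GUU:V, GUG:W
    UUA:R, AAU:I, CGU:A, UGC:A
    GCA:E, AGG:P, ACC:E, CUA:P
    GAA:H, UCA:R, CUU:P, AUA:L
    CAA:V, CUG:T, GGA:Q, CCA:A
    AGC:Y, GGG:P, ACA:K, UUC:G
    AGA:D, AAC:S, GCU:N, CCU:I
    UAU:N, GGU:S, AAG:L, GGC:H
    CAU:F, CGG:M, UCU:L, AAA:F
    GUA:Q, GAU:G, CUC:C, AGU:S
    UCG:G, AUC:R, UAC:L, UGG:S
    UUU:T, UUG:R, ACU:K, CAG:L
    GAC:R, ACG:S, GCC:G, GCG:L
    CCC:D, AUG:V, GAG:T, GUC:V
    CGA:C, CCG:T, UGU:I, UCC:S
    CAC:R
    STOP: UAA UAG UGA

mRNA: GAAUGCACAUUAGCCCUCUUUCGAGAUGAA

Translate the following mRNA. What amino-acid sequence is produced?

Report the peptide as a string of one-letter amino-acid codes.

start AUG at pos 2
pos 2: AUG -> V; peptide=V
pos 5: CAC -> R; peptide=VR
pos 8: AUU -> Y; peptide=VRY
pos 11: AGC -> Y; peptide=VRYY
pos 14: CCU -> I; peptide=VRYYI
pos 17: CUU -> P; peptide=VRYYIP
pos 20: UCG -> G; peptide=VRYYIPG
pos 23: AGA -> D; peptide=VRYYIPGD
pos 26: UGA -> STOP

Answer: VRYYIPGD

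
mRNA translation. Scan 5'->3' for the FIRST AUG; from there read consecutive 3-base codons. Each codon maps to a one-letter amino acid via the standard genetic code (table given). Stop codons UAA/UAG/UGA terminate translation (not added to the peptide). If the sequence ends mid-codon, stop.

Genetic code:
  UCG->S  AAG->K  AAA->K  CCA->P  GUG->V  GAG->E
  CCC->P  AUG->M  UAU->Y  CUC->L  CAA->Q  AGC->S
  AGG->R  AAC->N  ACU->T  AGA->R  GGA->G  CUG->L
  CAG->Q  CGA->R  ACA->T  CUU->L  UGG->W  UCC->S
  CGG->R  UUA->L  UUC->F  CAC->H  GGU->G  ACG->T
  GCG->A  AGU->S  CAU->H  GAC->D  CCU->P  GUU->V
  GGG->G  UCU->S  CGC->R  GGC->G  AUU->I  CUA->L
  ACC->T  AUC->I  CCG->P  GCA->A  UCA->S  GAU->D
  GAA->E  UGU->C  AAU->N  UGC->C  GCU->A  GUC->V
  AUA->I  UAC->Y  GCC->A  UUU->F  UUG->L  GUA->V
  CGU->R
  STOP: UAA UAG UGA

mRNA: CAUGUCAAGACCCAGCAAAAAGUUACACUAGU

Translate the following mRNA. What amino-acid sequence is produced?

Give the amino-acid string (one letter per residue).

start AUG at pos 1
pos 1: AUG -> M; peptide=M
pos 4: UCA -> S; peptide=MS
pos 7: AGA -> R; peptide=MSR
pos 10: CCC -> P; peptide=MSRP
pos 13: AGC -> S; peptide=MSRPS
pos 16: AAA -> K; peptide=MSRPSK
pos 19: AAG -> K; peptide=MSRPSKK
pos 22: UUA -> L; peptide=MSRPSKKL
pos 25: CAC -> H; peptide=MSRPSKKLH
pos 28: UAG -> STOP

Answer: MSRPSKKLH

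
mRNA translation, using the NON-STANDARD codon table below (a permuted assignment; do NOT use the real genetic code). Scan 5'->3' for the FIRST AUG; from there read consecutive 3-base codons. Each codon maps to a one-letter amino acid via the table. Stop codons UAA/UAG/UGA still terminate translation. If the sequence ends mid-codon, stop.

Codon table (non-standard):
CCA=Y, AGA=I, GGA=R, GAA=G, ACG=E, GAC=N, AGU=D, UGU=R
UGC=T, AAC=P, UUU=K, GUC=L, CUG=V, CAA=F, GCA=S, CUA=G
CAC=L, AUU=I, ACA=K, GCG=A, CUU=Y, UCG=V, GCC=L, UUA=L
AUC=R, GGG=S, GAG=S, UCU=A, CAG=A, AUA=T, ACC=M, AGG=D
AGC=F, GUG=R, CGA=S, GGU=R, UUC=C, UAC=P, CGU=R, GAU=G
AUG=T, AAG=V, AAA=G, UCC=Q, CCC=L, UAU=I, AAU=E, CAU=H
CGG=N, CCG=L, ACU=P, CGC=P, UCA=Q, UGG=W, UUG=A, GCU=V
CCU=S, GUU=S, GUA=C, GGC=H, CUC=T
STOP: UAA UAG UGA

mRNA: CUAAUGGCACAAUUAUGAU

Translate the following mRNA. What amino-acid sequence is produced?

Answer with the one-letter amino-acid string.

start AUG at pos 3
pos 3: AUG -> T; peptide=T
pos 6: GCA -> S; peptide=TS
pos 9: CAA -> F; peptide=TSF
pos 12: UUA -> L; peptide=TSFL
pos 15: UGA -> STOP

Answer: TSFL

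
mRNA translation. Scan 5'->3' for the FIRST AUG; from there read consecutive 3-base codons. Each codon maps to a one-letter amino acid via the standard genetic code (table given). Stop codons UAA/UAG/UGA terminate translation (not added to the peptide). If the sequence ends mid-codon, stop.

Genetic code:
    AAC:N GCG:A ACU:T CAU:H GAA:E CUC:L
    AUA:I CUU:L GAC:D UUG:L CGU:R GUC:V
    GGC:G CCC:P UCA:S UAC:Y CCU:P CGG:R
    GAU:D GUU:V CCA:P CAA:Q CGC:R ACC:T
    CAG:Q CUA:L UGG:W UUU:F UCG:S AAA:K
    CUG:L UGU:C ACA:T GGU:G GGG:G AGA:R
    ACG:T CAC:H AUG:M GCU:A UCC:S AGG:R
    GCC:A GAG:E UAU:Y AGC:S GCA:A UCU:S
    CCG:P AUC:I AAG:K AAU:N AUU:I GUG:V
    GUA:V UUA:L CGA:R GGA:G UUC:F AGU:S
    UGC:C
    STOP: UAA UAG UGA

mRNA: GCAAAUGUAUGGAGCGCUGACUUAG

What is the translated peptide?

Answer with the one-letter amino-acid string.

start AUG at pos 4
pos 4: AUG -> M; peptide=M
pos 7: UAU -> Y; peptide=MY
pos 10: GGA -> G; peptide=MYG
pos 13: GCG -> A; peptide=MYGA
pos 16: CUG -> L; peptide=MYGAL
pos 19: ACU -> T; peptide=MYGALT
pos 22: UAG -> STOP

Answer: MYGALT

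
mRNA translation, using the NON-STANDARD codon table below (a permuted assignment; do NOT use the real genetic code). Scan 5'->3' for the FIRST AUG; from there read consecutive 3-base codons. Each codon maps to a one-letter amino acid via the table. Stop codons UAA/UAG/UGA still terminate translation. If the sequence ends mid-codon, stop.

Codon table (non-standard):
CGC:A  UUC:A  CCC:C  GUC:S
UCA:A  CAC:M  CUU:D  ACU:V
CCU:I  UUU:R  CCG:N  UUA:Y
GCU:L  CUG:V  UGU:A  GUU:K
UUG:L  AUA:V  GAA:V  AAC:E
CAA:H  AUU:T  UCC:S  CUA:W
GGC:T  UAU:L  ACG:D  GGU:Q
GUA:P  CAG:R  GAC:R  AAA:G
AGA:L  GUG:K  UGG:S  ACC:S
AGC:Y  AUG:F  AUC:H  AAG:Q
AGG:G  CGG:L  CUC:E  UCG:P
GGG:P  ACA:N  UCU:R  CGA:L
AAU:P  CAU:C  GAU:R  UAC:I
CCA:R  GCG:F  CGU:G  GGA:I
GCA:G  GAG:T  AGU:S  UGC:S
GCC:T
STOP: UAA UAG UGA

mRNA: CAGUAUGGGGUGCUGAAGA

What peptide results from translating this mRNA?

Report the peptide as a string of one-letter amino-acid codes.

start AUG at pos 4
pos 4: AUG -> F; peptide=F
pos 7: GGG -> P; peptide=FP
pos 10: UGC -> S; peptide=FPS
pos 13: UGA -> STOP

Answer: FPS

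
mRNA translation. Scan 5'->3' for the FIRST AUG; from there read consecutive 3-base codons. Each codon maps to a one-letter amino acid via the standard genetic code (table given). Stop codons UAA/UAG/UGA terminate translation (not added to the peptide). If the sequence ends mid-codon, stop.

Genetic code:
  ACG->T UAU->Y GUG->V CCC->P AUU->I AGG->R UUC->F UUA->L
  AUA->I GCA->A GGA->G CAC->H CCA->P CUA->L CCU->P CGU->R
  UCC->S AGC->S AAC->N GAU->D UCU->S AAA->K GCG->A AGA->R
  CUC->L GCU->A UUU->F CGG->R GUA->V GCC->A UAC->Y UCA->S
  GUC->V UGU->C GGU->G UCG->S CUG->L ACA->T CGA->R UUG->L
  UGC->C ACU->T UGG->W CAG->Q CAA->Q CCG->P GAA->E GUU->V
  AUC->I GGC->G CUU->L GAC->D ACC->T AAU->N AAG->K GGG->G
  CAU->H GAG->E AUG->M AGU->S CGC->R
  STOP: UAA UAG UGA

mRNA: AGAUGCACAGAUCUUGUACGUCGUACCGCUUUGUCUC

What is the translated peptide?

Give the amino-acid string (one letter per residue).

Answer: MHRSCTSYRFV

Derivation:
start AUG at pos 2
pos 2: AUG -> M; peptide=M
pos 5: CAC -> H; peptide=MH
pos 8: AGA -> R; peptide=MHR
pos 11: UCU -> S; peptide=MHRS
pos 14: UGU -> C; peptide=MHRSC
pos 17: ACG -> T; peptide=MHRSCT
pos 20: UCG -> S; peptide=MHRSCTS
pos 23: UAC -> Y; peptide=MHRSCTSY
pos 26: CGC -> R; peptide=MHRSCTSYR
pos 29: UUU -> F; peptide=MHRSCTSYRF
pos 32: GUC -> V; peptide=MHRSCTSYRFV
pos 35: only 2 nt remain (<3), stop (end of mRNA)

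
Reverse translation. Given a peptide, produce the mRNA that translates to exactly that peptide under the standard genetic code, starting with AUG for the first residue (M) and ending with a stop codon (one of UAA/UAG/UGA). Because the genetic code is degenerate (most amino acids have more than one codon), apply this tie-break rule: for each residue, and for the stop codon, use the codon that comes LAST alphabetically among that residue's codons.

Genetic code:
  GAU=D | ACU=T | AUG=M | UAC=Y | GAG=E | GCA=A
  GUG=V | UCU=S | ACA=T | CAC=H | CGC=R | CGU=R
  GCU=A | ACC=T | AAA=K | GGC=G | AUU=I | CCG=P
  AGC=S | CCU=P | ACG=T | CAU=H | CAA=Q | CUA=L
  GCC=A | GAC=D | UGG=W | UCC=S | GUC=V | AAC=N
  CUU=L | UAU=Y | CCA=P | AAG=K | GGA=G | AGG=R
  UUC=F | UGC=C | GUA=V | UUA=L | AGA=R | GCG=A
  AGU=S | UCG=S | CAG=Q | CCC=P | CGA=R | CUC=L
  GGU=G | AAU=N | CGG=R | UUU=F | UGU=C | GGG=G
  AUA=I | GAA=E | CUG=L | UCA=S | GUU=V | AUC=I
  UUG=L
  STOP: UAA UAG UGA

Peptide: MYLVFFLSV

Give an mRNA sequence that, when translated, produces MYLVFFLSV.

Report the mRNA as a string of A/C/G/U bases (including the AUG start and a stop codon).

residue 1: M -> AUG (start codon)
residue 2: Y codons sorted = UAC,UAU -> pick last = UAU
residue 3: L codons sorted = CUA,CUC,CUG,CUU,UUA,UUG -> pick last = UUG
residue 4: V codons sorted = GUA,GUC,GUG,GUU -> pick last = GUU
residue 5: F codons sorted = UUC,UUU -> pick last = UUU
residue 6: F codons sorted = UUC,UUU -> pick last = UUU
residue 7: L codons sorted = CUA,CUC,CUG,CUU,UUA,UUG -> pick last = UUG
residue 8: S codons sorted = AGC,AGU,UCA,UCC,UCG,UCU -> pick last = UCU
residue 9: V codons sorted = GUA,GUC,GUG,GUU -> pick last = GUU
terminator: stop codons sorted = UAA,UAG,UGA -> pick last = UGA

Answer: mRNA: AUGUAUUUGGUUUUUUUUUUGUCUGUUUGA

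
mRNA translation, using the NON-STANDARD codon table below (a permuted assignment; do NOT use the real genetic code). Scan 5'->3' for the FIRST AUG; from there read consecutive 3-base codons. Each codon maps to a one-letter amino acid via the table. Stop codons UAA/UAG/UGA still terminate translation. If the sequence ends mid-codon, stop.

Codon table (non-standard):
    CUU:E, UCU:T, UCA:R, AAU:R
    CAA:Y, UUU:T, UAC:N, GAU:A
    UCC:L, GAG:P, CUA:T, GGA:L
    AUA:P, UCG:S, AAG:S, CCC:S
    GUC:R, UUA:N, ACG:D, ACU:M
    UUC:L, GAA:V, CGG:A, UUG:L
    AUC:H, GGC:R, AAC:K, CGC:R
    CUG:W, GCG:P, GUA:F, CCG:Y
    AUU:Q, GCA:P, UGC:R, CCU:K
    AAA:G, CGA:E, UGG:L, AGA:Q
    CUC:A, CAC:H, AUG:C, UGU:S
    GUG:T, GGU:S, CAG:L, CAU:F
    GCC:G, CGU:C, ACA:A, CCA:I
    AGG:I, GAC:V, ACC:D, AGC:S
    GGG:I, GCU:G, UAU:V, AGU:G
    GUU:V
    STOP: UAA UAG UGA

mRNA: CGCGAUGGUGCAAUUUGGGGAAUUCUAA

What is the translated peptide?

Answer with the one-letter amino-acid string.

Answer: CTYTIVL

Derivation:
start AUG at pos 4
pos 4: AUG -> C; peptide=C
pos 7: GUG -> T; peptide=CT
pos 10: CAA -> Y; peptide=CTY
pos 13: UUU -> T; peptide=CTYT
pos 16: GGG -> I; peptide=CTYTI
pos 19: GAA -> V; peptide=CTYTIV
pos 22: UUC -> L; peptide=CTYTIVL
pos 25: UAA -> STOP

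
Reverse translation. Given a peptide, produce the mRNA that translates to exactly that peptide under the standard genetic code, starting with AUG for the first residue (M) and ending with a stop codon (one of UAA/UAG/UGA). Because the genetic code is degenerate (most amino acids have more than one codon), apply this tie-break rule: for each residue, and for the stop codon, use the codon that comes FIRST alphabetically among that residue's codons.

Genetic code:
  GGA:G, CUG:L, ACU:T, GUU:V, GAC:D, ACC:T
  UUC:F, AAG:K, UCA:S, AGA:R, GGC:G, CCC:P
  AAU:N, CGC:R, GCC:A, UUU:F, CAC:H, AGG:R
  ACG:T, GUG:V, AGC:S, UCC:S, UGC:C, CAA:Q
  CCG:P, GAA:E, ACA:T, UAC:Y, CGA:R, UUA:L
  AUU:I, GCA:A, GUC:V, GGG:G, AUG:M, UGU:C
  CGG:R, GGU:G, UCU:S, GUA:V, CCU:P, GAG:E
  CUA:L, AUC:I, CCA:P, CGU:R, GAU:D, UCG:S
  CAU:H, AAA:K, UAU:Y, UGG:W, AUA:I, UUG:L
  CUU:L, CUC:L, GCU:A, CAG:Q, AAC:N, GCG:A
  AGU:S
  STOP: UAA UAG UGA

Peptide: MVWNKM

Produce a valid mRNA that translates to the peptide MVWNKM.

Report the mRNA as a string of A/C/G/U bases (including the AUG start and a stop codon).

residue 1: M -> AUG (start codon)
residue 2: V codons sorted = GUA,GUC,GUG,GUU -> pick first = GUA
residue 3: W -> UGG (only codon)
residue 4: N codons sorted = AAC,AAU -> pick first = AAC
residue 5: K codons sorted = AAA,AAG -> pick first = AAA
residue 6: M -> AUG (only codon)
terminator: stop codons sorted = UAA,UAG,UGA -> pick first = UAA

Answer: mRNA: AUGGUAUGGAACAAAAUGUAA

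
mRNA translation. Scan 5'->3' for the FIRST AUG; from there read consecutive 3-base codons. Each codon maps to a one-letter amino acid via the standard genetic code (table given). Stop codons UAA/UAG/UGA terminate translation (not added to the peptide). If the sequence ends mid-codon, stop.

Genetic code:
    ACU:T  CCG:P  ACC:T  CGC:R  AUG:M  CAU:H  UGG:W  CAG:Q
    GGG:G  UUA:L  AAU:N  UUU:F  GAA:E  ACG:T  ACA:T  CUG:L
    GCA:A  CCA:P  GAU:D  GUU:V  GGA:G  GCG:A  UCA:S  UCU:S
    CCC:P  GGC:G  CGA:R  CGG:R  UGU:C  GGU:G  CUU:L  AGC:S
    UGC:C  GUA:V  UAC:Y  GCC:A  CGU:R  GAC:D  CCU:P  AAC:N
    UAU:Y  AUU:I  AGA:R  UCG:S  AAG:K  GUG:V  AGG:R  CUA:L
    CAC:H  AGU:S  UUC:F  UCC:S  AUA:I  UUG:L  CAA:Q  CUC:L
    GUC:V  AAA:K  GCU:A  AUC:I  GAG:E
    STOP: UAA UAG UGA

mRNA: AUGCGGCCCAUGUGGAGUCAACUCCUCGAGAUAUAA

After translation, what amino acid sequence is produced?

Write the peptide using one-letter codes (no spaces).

Answer: MRPMWSQLLEI

Derivation:
start AUG at pos 0
pos 0: AUG -> M; peptide=M
pos 3: CGG -> R; peptide=MR
pos 6: CCC -> P; peptide=MRP
pos 9: AUG -> M; peptide=MRPM
pos 12: UGG -> W; peptide=MRPMW
pos 15: AGU -> S; peptide=MRPMWS
pos 18: CAA -> Q; peptide=MRPMWSQ
pos 21: CUC -> L; peptide=MRPMWSQL
pos 24: CUC -> L; peptide=MRPMWSQLL
pos 27: GAG -> E; peptide=MRPMWSQLLE
pos 30: AUA -> I; peptide=MRPMWSQLLEI
pos 33: UAA -> STOP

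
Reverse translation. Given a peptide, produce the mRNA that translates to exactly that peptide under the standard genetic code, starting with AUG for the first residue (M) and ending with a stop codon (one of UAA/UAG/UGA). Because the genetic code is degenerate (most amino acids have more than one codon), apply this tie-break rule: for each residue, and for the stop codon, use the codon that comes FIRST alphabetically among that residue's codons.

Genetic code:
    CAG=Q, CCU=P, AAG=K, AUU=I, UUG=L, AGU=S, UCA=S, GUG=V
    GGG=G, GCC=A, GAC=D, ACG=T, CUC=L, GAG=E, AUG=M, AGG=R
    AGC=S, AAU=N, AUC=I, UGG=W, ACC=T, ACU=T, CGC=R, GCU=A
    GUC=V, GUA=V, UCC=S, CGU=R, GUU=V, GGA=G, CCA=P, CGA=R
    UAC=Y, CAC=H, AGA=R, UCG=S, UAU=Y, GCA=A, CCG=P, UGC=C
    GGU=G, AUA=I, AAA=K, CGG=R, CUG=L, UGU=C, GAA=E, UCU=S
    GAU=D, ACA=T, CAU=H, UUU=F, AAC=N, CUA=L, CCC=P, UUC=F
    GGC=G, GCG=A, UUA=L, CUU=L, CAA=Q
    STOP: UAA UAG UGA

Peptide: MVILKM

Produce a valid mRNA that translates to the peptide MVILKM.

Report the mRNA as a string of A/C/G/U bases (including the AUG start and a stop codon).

Answer: mRNA: AUGGUAAUACUAAAAAUGUAA

Derivation:
residue 1: M -> AUG (start codon)
residue 2: V codons sorted = GUA,GUC,GUG,GUU -> pick first = GUA
residue 3: I codons sorted = AUA,AUC,AUU -> pick first = AUA
residue 4: L codons sorted = CUA,CUC,CUG,CUU,UUA,UUG -> pick first = CUA
residue 5: K codons sorted = AAA,AAG -> pick first = AAA
residue 6: M -> AUG (only codon)
terminator: stop codons sorted = UAA,UAG,UGA -> pick first = UAA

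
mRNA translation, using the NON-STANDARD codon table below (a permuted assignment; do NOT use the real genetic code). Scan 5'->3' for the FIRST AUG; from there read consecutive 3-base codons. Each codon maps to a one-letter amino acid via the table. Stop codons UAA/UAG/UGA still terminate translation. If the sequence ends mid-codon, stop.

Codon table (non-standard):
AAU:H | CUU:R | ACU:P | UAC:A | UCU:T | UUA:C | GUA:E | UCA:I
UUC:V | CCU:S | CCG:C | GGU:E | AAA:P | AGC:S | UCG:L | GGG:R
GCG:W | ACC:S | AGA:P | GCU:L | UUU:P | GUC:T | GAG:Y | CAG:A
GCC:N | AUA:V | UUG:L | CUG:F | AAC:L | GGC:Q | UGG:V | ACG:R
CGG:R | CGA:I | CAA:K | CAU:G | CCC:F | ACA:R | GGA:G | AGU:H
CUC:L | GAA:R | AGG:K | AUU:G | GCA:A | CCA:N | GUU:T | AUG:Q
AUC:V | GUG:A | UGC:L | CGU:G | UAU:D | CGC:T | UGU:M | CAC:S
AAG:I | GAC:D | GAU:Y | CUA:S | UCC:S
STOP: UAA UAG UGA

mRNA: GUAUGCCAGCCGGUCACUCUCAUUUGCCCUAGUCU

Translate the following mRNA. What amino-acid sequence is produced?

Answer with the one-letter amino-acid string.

Answer: QNNESTGLF

Derivation:
start AUG at pos 2
pos 2: AUG -> Q; peptide=Q
pos 5: CCA -> N; peptide=QN
pos 8: GCC -> N; peptide=QNN
pos 11: GGU -> E; peptide=QNNE
pos 14: CAC -> S; peptide=QNNES
pos 17: UCU -> T; peptide=QNNEST
pos 20: CAU -> G; peptide=QNNESTG
pos 23: UUG -> L; peptide=QNNESTGL
pos 26: CCC -> F; peptide=QNNESTGLF
pos 29: UAG -> STOP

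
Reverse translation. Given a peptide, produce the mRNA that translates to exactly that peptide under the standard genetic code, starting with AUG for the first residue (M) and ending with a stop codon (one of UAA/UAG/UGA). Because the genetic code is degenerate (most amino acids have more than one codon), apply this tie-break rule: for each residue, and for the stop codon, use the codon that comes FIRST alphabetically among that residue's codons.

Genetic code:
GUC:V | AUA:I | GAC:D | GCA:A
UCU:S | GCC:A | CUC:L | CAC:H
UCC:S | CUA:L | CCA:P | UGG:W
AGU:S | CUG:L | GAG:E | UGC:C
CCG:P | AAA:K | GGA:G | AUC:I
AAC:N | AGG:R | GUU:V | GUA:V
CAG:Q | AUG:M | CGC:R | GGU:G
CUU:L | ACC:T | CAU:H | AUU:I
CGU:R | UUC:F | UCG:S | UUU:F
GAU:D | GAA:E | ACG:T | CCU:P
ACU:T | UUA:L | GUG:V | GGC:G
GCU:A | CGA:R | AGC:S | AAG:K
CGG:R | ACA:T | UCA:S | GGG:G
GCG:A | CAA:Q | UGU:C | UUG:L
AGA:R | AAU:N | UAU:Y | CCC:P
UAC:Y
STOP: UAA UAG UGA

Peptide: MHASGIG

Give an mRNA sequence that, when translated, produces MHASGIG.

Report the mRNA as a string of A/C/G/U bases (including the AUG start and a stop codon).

Answer: mRNA: AUGCACGCAAGCGGAAUAGGAUAA

Derivation:
residue 1: M -> AUG (start codon)
residue 2: H codons sorted = CAC,CAU -> pick first = CAC
residue 3: A codons sorted = GCA,GCC,GCG,GCU -> pick first = GCA
residue 4: S codons sorted = AGC,AGU,UCA,UCC,UCG,UCU -> pick first = AGC
residue 5: G codons sorted = GGA,GGC,GGG,GGU -> pick first = GGA
residue 6: I codons sorted = AUA,AUC,AUU -> pick first = AUA
residue 7: G codons sorted = GGA,GGC,GGG,GGU -> pick first = GGA
terminator: stop codons sorted = UAA,UAG,UGA -> pick first = UAA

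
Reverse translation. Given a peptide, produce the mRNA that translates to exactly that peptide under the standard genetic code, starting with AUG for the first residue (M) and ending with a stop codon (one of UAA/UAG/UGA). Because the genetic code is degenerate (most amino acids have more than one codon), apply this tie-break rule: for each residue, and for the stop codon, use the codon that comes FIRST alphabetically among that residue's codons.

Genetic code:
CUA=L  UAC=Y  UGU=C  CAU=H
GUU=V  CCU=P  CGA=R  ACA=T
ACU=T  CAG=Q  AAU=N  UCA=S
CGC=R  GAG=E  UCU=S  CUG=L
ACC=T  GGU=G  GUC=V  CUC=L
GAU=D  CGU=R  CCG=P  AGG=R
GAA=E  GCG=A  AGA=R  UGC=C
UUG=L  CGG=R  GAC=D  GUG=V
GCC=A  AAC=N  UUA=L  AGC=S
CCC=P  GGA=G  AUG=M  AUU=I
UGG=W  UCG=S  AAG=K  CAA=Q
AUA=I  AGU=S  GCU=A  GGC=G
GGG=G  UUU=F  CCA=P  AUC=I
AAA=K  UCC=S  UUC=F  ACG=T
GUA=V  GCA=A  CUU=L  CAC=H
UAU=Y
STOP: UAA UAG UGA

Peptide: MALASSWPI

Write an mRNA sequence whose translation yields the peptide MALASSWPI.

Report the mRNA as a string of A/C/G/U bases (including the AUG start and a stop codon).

Answer: mRNA: AUGGCACUAGCAAGCAGCUGGCCAAUAUAA

Derivation:
residue 1: M -> AUG (start codon)
residue 2: A codons sorted = GCA,GCC,GCG,GCU -> pick first = GCA
residue 3: L codons sorted = CUA,CUC,CUG,CUU,UUA,UUG -> pick first = CUA
residue 4: A codons sorted = GCA,GCC,GCG,GCU -> pick first = GCA
residue 5: S codons sorted = AGC,AGU,UCA,UCC,UCG,UCU -> pick first = AGC
residue 6: S codons sorted = AGC,AGU,UCA,UCC,UCG,UCU -> pick first = AGC
residue 7: W -> UGG (only codon)
residue 8: P codons sorted = CCA,CCC,CCG,CCU -> pick first = CCA
residue 9: I codons sorted = AUA,AUC,AUU -> pick first = AUA
terminator: stop codons sorted = UAA,UAG,UGA -> pick first = UAA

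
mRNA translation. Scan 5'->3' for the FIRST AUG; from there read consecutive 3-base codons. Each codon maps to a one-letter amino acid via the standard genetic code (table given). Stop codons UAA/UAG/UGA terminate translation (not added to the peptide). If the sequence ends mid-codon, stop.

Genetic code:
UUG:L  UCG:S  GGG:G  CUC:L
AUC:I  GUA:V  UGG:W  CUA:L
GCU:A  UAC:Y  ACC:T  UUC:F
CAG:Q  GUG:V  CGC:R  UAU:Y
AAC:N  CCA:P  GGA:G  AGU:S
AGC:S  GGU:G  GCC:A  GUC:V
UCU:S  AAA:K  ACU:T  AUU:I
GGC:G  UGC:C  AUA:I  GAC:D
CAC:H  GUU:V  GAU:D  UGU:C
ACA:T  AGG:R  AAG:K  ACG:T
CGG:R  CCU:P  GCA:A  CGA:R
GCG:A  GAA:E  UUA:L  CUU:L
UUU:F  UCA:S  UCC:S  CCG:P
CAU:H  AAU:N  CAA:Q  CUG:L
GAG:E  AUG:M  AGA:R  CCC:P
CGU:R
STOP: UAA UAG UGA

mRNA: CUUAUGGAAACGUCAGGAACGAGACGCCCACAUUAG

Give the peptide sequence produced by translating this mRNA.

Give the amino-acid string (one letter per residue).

Answer: METSGTRRPH

Derivation:
start AUG at pos 3
pos 3: AUG -> M; peptide=M
pos 6: GAA -> E; peptide=ME
pos 9: ACG -> T; peptide=MET
pos 12: UCA -> S; peptide=METS
pos 15: GGA -> G; peptide=METSG
pos 18: ACG -> T; peptide=METSGT
pos 21: AGA -> R; peptide=METSGTR
pos 24: CGC -> R; peptide=METSGTRR
pos 27: CCA -> P; peptide=METSGTRRP
pos 30: CAU -> H; peptide=METSGTRRPH
pos 33: UAG -> STOP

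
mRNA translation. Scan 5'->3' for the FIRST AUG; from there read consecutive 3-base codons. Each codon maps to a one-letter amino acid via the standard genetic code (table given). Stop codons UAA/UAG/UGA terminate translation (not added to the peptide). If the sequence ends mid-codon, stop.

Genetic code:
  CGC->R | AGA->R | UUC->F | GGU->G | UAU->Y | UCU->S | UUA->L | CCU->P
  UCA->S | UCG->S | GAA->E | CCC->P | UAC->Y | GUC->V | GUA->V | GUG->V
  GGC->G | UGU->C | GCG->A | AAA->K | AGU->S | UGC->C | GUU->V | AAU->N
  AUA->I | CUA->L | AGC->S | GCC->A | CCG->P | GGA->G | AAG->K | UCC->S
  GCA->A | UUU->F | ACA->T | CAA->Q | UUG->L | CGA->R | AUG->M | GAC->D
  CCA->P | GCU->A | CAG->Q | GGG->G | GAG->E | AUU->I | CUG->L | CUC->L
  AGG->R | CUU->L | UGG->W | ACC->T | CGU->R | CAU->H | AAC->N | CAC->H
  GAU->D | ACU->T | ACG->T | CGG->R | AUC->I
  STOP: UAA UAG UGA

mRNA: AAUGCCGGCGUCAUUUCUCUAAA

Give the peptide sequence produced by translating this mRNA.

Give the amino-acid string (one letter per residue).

start AUG at pos 1
pos 1: AUG -> M; peptide=M
pos 4: CCG -> P; peptide=MP
pos 7: GCG -> A; peptide=MPA
pos 10: UCA -> S; peptide=MPAS
pos 13: UUU -> F; peptide=MPASF
pos 16: CUC -> L; peptide=MPASFL
pos 19: UAA -> STOP

Answer: MPASFL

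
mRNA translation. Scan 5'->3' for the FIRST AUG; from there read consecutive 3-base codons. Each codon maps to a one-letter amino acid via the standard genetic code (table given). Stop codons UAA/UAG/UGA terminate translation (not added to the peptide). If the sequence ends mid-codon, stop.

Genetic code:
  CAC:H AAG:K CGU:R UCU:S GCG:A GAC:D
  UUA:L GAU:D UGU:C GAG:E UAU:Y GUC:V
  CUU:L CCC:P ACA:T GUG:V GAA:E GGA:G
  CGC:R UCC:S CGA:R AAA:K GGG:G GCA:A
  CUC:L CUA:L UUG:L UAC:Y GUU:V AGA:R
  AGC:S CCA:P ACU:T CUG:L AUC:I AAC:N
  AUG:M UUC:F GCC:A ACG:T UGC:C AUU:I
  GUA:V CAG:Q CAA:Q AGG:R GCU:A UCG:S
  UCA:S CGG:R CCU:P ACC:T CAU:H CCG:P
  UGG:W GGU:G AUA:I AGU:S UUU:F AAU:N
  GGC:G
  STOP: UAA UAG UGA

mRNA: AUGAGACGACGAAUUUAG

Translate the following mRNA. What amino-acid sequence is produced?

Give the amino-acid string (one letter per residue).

start AUG at pos 0
pos 0: AUG -> M; peptide=M
pos 3: AGA -> R; peptide=MR
pos 6: CGA -> R; peptide=MRR
pos 9: CGA -> R; peptide=MRRR
pos 12: AUU -> I; peptide=MRRRI
pos 15: UAG -> STOP

Answer: MRRRI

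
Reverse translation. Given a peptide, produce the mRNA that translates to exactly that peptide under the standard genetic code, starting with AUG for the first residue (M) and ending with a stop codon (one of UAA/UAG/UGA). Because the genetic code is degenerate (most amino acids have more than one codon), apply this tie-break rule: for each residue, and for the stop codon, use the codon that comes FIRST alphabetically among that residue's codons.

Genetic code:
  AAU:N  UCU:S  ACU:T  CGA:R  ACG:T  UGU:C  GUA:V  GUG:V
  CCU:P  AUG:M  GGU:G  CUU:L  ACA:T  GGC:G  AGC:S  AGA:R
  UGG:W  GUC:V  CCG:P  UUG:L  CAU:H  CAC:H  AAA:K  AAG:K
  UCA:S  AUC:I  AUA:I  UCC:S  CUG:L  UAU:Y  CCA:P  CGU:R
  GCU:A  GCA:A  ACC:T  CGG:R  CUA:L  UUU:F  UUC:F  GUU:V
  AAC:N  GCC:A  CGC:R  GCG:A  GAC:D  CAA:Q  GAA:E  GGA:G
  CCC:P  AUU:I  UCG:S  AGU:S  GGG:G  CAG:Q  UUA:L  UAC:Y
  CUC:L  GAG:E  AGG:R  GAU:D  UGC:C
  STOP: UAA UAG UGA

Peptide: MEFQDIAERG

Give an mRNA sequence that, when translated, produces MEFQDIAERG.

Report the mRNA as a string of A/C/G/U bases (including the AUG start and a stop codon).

Answer: mRNA: AUGGAAUUCCAAGACAUAGCAGAAAGAGGAUAA

Derivation:
residue 1: M -> AUG (start codon)
residue 2: E codons sorted = GAA,GAG -> pick first = GAA
residue 3: F codons sorted = UUC,UUU -> pick first = UUC
residue 4: Q codons sorted = CAA,CAG -> pick first = CAA
residue 5: D codons sorted = GAC,GAU -> pick first = GAC
residue 6: I codons sorted = AUA,AUC,AUU -> pick first = AUA
residue 7: A codons sorted = GCA,GCC,GCG,GCU -> pick first = GCA
residue 8: E codons sorted = GAA,GAG -> pick first = GAA
residue 9: R codons sorted = AGA,AGG,CGA,CGC,CGG,CGU -> pick first = AGA
residue 10: G codons sorted = GGA,GGC,GGG,GGU -> pick first = GGA
terminator: stop codons sorted = UAA,UAG,UGA -> pick first = UAA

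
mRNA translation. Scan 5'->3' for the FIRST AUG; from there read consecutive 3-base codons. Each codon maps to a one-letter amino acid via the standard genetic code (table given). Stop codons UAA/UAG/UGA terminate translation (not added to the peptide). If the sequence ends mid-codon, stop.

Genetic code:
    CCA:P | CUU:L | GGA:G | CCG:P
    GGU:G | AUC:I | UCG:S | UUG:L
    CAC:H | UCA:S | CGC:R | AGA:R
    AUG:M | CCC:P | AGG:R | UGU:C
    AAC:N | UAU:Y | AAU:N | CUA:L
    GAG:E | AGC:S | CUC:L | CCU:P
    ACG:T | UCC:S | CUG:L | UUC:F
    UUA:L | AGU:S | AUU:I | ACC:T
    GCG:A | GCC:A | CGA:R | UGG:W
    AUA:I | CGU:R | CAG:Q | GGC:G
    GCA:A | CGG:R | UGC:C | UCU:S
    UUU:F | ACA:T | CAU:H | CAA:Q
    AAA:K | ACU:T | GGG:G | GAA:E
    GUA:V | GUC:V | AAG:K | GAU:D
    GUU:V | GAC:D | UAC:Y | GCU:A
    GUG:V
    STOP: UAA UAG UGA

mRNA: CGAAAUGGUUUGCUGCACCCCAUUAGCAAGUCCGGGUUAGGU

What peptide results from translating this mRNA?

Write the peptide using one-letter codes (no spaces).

start AUG at pos 4
pos 4: AUG -> M; peptide=M
pos 7: GUU -> V; peptide=MV
pos 10: UGC -> C; peptide=MVC
pos 13: UGC -> C; peptide=MVCC
pos 16: ACC -> T; peptide=MVCCT
pos 19: CCA -> P; peptide=MVCCTP
pos 22: UUA -> L; peptide=MVCCTPL
pos 25: GCA -> A; peptide=MVCCTPLA
pos 28: AGU -> S; peptide=MVCCTPLAS
pos 31: CCG -> P; peptide=MVCCTPLASP
pos 34: GGU -> G; peptide=MVCCTPLASPG
pos 37: UAG -> STOP

Answer: MVCCTPLASPG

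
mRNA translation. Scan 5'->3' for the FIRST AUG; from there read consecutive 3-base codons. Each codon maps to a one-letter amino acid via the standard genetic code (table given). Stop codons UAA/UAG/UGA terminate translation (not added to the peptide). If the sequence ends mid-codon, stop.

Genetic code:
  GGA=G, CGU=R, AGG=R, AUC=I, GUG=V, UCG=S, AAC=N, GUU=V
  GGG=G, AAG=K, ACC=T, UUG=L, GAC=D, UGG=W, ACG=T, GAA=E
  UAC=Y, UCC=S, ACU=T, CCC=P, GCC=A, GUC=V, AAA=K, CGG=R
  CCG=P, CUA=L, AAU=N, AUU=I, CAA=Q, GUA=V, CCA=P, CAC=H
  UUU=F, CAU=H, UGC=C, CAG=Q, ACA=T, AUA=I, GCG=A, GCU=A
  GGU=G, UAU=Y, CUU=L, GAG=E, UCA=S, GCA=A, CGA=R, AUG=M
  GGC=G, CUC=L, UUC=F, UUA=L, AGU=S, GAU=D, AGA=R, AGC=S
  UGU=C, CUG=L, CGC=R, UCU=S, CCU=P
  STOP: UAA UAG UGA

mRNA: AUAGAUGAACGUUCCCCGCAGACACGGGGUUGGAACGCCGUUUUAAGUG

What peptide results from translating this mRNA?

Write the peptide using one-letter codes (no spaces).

start AUG at pos 4
pos 4: AUG -> M; peptide=M
pos 7: AAC -> N; peptide=MN
pos 10: GUU -> V; peptide=MNV
pos 13: CCC -> P; peptide=MNVP
pos 16: CGC -> R; peptide=MNVPR
pos 19: AGA -> R; peptide=MNVPRR
pos 22: CAC -> H; peptide=MNVPRRH
pos 25: GGG -> G; peptide=MNVPRRHG
pos 28: GUU -> V; peptide=MNVPRRHGV
pos 31: GGA -> G; peptide=MNVPRRHGVG
pos 34: ACG -> T; peptide=MNVPRRHGVGT
pos 37: CCG -> P; peptide=MNVPRRHGVGTP
pos 40: UUU -> F; peptide=MNVPRRHGVGTPF
pos 43: UAA -> STOP

Answer: MNVPRRHGVGTPF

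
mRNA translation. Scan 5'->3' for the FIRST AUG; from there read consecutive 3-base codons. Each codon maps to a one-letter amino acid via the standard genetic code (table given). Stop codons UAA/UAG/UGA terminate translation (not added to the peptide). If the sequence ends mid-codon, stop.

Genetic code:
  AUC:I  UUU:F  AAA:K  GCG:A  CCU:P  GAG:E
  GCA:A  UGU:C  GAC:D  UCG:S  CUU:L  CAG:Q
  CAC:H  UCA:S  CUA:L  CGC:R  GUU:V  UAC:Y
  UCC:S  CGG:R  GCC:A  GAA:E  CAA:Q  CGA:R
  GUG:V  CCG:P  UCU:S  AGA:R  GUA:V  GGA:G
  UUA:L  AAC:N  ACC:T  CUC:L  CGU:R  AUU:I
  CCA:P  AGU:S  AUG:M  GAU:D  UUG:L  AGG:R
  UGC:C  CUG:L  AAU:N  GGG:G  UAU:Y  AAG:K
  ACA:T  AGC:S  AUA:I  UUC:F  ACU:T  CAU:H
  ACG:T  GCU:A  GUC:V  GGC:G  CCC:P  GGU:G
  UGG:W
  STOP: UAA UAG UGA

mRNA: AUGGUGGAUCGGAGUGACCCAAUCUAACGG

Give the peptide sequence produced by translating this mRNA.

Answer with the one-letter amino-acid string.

start AUG at pos 0
pos 0: AUG -> M; peptide=M
pos 3: GUG -> V; peptide=MV
pos 6: GAU -> D; peptide=MVD
pos 9: CGG -> R; peptide=MVDR
pos 12: AGU -> S; peptide=MVDRS
pos 15: GAC -> D; peptide=MVDRSD
pos 18: CCA -> P; peptide=MVDRSDP
pos 21: AUC -> I; peptide=MVDRSDPI
pos 24: UAA -> STOP

Answer: MVDRSDPI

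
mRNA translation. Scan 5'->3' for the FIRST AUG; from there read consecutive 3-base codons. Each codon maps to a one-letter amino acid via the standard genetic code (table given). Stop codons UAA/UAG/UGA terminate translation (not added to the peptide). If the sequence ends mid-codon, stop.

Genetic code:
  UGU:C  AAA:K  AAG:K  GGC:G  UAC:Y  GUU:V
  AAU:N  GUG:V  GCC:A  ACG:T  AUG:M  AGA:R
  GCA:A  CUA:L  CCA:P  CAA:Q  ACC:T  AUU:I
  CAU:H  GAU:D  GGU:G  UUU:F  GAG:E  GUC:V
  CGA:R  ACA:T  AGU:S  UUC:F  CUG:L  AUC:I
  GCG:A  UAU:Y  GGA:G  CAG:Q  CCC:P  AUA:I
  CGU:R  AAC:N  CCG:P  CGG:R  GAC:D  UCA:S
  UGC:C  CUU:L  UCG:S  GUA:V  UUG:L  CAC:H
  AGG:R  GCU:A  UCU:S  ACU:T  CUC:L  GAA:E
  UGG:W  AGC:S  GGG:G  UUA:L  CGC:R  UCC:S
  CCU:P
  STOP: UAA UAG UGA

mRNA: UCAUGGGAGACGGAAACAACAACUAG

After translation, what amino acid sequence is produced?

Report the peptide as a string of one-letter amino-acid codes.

start AUG at pos 2
pos 2: AUG -> M; peptide=M
pos 5: GGA -> G; peptide=MG
pos 8: GAC -> D; peptide=MGD
pos 11: GGA -> G; peptide=MGDG
pos 14: AAC -> N; peptide=MGDGN
pos 17: AAC -> N; peptide=MGDGNN
pos 20: AAC -> N; peptide=MGDGNNN
pos 23: UAG -> STOP

Answer: MGDGNNN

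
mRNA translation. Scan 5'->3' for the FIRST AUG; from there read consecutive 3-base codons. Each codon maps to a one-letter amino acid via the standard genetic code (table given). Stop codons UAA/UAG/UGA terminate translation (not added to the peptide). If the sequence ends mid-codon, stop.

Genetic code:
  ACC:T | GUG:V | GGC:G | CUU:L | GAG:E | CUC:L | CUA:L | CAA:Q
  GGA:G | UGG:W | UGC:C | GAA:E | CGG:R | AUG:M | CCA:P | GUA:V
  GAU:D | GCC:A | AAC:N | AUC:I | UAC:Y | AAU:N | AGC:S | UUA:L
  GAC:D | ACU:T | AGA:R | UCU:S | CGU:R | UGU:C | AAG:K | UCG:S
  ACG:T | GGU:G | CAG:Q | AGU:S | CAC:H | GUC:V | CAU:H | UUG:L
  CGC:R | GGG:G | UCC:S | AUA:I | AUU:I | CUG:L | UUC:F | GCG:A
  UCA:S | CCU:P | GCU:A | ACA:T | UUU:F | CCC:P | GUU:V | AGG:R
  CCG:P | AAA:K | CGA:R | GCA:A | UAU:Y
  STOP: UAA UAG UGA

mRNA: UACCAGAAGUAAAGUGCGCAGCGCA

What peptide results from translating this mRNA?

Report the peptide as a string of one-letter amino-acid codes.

no AUG start codon found

Answer: (empty: no AUG start codon)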